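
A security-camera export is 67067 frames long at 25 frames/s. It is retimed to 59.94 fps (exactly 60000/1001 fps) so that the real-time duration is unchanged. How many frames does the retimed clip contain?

160800 frames

Target frames = source frames × (target rate / source rate) = 67067 × (60000/1001)/(25) = 67067 × 2400/1001 = 160800.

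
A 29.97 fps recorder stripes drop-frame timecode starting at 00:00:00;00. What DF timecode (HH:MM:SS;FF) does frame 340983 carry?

03:09:37;15

Each 10-minute DF block holds 10 × 60 × 30 − 9 × 2 = 17982 frames. 340983 ÷ 17982 → 18 full blocks, remainder 17307.
Within the partial block the first minute is 1800 frames and each further minute 1798, so 9 further minute boundaries passed. Total skipped labels = 18 × 18 + 2 × 9 = 342.
Non-drop label index = 340983 + 342 = 341325; at 30 labels/s that is 03:09:37:15, i.e. DF 03:09:37;15.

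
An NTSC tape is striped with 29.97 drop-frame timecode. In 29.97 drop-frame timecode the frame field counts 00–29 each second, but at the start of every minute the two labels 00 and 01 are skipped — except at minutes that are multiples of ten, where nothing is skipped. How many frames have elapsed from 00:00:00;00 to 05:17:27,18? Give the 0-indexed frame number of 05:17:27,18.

As if non-drop at 30 labels/s: (5 × 3600 + 17 × 60 + 27) × 30 + 18 = 571428.
Minute boundaries passed: 317; those not divisible by 10: 317 − 31 = 286; dropped labels = 2 × 286 = 572.
Actual frame index = 571428 − 572 = 570856.

570856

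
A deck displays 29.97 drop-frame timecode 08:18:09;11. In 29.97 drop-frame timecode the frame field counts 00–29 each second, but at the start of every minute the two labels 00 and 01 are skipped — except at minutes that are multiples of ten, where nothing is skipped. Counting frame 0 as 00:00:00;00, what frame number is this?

As if non-drop at 30 labels/s: (8 × 3600 + 18 × 60 + 9) × 30 + 11 = 896681.
Minute boundaries passed: 498; those not divisible by 10: 498 − 49 = 449; dropped labels = 2 × 449 = 898.
Actual frame index = 896681 − 898 = 895783.

895783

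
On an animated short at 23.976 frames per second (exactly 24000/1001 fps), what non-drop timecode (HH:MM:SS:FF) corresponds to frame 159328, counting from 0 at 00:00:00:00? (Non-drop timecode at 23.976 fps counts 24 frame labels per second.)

159328 ÷ 24 = 6638 full seconds, remainder 16 frames.
6638 s = 1 h 50 min 38 s.
Timecode: 01:50:38:16.

01:50:38:16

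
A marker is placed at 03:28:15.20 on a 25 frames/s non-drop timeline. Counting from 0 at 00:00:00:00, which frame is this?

Total seconds to the label: (3 × 3600 + 28 × 60 + 15) = 12495.
Frame index = 12495 × 25 + 20 = 312395.

312395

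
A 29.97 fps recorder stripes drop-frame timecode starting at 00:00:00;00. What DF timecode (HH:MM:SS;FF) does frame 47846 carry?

00:26:36;14

Each 10-minute DF block holds 10 × 60 × 30 − 9 × 2 = 17982 frames. 47846 ÷ 17982 → 2 full blocks, remainder 11882.
Within the partial block the first minute is 1800 frames and each further minute 1798, so 6 further minute boundaries passed. Total skipped labels = 18 × 2 + 2 × 6 = 48.
Non-drop label index = 47846 + 48 = 47894; at 30 labels/s that is 00:26:36:14, i.e. DF 00:26:36;14.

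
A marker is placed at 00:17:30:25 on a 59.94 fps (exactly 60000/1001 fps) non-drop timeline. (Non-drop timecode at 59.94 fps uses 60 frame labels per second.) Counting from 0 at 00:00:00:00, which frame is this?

frame 63025

Total seconds to the label: (0 × 3600 + 17 × 60 + 30) = 1050.
Frame index = 1050 × 60 + 25 = 63025.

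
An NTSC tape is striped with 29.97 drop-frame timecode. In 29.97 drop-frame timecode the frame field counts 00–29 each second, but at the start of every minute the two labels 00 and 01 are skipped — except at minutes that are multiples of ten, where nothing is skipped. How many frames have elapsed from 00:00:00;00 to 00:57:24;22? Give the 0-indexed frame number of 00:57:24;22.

103238

As if non-drop at 30 labels/s: (0 × 3600 + 57 × 60 + 24) × 30 + 22 = 103342.
Minute boundaries passed: 57; those not divisible by 10: 57 − 5 = 52; dropped labels = 2 × 52 = 104.
Actual frame index = 103342 − 104 = 103238.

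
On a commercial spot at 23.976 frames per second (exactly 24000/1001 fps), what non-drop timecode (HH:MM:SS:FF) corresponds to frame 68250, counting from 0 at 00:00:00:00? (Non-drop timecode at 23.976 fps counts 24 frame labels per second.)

68250 ÷ 24 = 2843 full seconds, remainder 18 frames.
2843 s = 0 h 47 min 23 s.
Timecode: 00:47:23:18.

00:47:23:18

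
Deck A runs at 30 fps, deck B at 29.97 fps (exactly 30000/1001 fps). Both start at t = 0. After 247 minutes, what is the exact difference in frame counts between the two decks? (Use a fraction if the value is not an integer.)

247 min = 14820 s.
A emits 30 × 14820 = 444600 frames; B emits 30000/1001 × 14820 = 34200000/77.
Difference = 34200/77 frames (≈ 444.1558); B is behind A.

34200/77 frames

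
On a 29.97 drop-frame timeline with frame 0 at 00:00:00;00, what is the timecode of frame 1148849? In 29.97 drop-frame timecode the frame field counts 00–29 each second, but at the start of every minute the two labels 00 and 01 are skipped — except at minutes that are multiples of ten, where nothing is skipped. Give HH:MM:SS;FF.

Each 10-minute DF block holds 10 × 60 × 30 − 9 × 2 = 17982 frames. 1148849 ÷ 17982 → 63 full blocks, remainder 15983.
Within the partial block the first minute is 1800 frames and each further minute 1798, so 8 further minute boundaries passed. Total skipped labels = 18 × 63 + 2 × 8 = 1150.
Non-drop label index = 1148849 + 1150 = 1149999; at 30 labels/s that is 10:38:53:09, i.e. DF 10:38:53;09.

10:38:53;09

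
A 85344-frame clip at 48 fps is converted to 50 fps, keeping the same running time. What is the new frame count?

Target frames = source frames × (target rate / source rate) = 85344 × (50)/(48) = 85344 × 25/24 = 88900.

88900 frames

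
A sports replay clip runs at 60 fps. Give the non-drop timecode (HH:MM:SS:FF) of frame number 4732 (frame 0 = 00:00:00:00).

4732 ÷ 60 = 78 full seconds, remainder 52 frames.
78 s = 0 h 1 min 18 s.
Timecode: 00:01:18:52.

00:01:18:52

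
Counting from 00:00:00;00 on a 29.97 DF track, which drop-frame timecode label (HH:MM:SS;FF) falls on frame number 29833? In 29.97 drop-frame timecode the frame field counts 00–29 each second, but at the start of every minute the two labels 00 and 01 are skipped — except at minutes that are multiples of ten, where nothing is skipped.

00:16:35;13

Ten DF minutes hold 17982 frames, so frame 29833 lies in block 1 (frames 17982–35963) with 11851 frames into that block.
The block's first minute is 1800 frames and the rest 1798 each; 11851 frames reaches minute 6, so 1 × 18 + 6 × 2 = 30 labels have been skipped so far.
Adding those back, label number 29833 + 30 = 29863 at 30 labels/s is 995 s + 13 f = 0 h 16 min 35 s frame 13, i.e. 00:16:35;13.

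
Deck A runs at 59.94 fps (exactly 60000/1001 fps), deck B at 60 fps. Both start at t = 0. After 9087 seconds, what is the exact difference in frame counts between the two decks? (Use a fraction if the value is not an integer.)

41940/77 frames

A emits 60000/1001 × 9087 = 41940000/77 frames; B emits 60 × 9087 = 545220.
Difference = 41940/77 frames (≈ 544.6753); B is ahead of A.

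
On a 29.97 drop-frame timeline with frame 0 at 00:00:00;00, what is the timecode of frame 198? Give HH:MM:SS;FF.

00:00:06;18

Each 10-minute DF block holds 10 × 60 × 30 − 9 × 2 = 17982 frames. 198 ÷ 17982 → 0 full blocks, remainder 198.
Within the partial block the first minute is 1800 frames and each further minute 1798, so 0 further minute boundaries passed. Total skipped labels = 18 × 0 + 2 × 0 = 0.
Non-drop label index = 198 + 0 = 198; at 30 labels/s that is 00:00:06:18, i.e. DF 00:00:06;18.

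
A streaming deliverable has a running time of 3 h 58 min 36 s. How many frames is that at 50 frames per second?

715800 frames

3 h 58 min 36 s = 14316 s.
Frames = 14316 × 50 = 715800.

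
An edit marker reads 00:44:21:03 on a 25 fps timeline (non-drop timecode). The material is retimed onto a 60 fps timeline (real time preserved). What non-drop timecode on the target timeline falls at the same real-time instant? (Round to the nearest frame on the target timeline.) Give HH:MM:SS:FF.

00:44:21:07

Source frame index: (0×3600 + 44×60 + 21) × 25 + 3 = 66528.
Real time: 66528 / (25) = 66528/25 s.
Target frame: (66528/25) × (60) = 798336/5 ≈ 159667.200 → 159667.
At 60 labels/s: frame 159667 → 00:44:21:07.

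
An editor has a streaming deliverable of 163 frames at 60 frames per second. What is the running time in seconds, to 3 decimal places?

2.717 seconds

Running time = 163 × 1/60 = 163/60 s ≈ 2.717 s.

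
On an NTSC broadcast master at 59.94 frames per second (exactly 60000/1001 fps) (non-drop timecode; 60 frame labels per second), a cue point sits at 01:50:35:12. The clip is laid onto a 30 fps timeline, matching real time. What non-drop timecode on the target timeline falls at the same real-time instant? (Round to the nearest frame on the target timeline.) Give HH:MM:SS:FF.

Source frame index: (1×3600 + 50×60 + 35) × 60 + 12 = 398112.
Real time: 398112 / (60000/1001) = 4151147/625 s.
Target frame: (4151147/625) × (30) = 24906882/125 ≈ 199255.056 → 199255.
At 30 labels/s: frame 199255 → 01:50:41:25.

01:50:41:25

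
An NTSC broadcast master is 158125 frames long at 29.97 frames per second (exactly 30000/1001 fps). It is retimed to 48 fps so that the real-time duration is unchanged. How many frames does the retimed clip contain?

253253 frames

Target frames = source frames × (target rate / source rate) = 158125 × (48)/(30000/1001) = 158125 × 1001/625 = 253253.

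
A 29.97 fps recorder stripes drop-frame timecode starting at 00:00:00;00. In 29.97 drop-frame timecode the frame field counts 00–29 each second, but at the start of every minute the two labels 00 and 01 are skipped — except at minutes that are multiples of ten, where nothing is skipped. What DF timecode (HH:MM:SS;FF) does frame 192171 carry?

01:46:52;03

Ten DF minutes hold 17982 frames, so frame 192171 lies in block 10 (frames 179820–197801) with 12351 frames into that block.
The block's first minute is 1800 frames and the rest 1798 each; 12351 frames reaches minute 6, so 10 × 18 + 6 × 2 = 192 labels have been skipped so far.
Adding those back, label number 192171 + 192 = 192363 at 30 labels/s is 6412 s + 3 f = 1 h 46 min 52 s frame 3, i.e. 01:46:52;03.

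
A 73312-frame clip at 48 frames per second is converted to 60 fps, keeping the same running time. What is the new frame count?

91640 frames

Target frames = source frames × (target rate / source rate) = 73312 × (60)/(48) = 73312 × 5/4 = 91640.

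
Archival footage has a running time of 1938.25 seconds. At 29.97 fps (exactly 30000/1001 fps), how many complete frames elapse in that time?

Frames = 1938.25 × 30000/1001 = 58147500/1001 ≈ 58089.4106.
Complete frames: 58089.

58089 frames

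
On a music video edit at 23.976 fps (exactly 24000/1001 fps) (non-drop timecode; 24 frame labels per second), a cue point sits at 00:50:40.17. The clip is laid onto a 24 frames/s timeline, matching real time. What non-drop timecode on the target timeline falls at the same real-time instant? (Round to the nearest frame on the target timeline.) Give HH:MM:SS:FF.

Source frame index: (0×3600 + 50×60 + 40) × 24 + 17 = 72977.
Real time: 72977 / (24000/1001) = 73049977/24000 s.
Target frame: (73049977/24000) × (24) = 73049977/1000 ≈ 73049.977 → 73050.
At 24 labels/s: frame 73050 → 00:50:43:18.

00:50:43:18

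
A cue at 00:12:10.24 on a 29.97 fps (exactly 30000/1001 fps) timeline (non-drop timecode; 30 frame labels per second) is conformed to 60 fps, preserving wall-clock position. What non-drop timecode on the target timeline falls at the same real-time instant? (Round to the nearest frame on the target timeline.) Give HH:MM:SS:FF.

Source frame index: (0×3600 + 12×60 + 10) × 30 + 24 = 21924.
Real time: 21924 / (30000/1001) = 1828827/2500 s.
Target frame: (1828827/2500) × (60) = 5486481/125 ≈ 43891.848 → 43892.
At 60 labels/s: frame 43892 → 00:12:11:32.

00:12:11:32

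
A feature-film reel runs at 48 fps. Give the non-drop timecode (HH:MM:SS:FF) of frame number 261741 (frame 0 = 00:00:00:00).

261741 ÷ 48 = 5452 full seconds, remainder 45 frames.
5452 s = 1 h 30 min 52 s.
Timecode: 01:30:52:45.

01:30:52:45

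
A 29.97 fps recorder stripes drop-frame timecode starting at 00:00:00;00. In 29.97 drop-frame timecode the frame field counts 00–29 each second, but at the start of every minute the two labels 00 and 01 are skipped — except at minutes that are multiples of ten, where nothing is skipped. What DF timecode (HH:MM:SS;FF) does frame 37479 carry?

Ten DF minutes hold 17982 frames, so frame 37479 lies in block 2 (frames 35964–53945) with 1515 frames into that block.
The block's first minute is 1800 frames and the rest 1798 each; 1515 frames reaches minute 0, so 2 × 18 + 0 × 2 = 36 labels have been skipped so far.
Adding those back, label number 37479 + 36 = 37515 at 30 labels/s is 1250 s + 15 f = 0 h 20 min 50 s frame 15, i.e. 00:20:50;15.

00:20:50;15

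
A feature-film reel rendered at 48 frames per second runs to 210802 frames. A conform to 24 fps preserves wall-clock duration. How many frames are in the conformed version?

Frames at target rate = 210802 × (24) / (48) = 105401.

105401 frames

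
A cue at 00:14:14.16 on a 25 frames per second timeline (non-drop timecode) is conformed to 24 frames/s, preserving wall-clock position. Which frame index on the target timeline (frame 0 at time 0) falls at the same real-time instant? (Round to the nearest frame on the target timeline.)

Source frame index: (0×3600 + 14×60 + 14) × 25 + 16 = 21366.
Real time: 21366 / (25) = 21366/25 s.
Target frame: (21366/25) × (24) = 512784/25 ≈ 20511.360 → 20511.

frame 20511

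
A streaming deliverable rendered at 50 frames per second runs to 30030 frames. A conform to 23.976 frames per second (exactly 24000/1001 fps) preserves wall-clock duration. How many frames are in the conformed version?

14400 frames

Target frames = source frames × (target rate / source rate) = 30030 × (24000/1001)/(50) = 30030 × 480/1001 = 14400.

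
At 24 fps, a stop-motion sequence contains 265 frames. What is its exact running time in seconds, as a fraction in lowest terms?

265/24 seconds

Running time = 265 ÷ (24) = 265 × 1/24 = 265/24 s.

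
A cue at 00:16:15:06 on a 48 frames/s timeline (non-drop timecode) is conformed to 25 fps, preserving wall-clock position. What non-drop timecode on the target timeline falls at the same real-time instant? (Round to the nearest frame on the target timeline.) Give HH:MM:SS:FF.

Source frame index: (0×3600 + 16×60 + 15) × 48 + 6 = 46806.
Real time: 46806 / (48) = 7801/8 s.
Target frame: (7801/8) × (25) = 195025/8 ≈ 24378.125 → 24378.
At 25 labels/s: frame 24378 → 00:16:15:03.

00:16:15:03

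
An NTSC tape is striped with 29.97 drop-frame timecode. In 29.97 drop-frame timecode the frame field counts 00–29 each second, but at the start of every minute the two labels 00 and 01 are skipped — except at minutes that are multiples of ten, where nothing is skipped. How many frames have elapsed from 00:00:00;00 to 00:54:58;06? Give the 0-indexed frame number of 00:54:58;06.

98848

As if non-drop at 30 labels/s: (0 × 3600 + 54 × 60 + 58) × 30 + 6 = 98946.
Minute boundaries passed: 54; those not divisible by 10: 54 − 5 = 49; dropped labels = 2 × 49 = 98.
Actual frame index = 98946 − 98 = 98848.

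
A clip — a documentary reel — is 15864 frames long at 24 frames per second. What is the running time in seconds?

Running time = 15864 / (24) = 661 s.

661 seconds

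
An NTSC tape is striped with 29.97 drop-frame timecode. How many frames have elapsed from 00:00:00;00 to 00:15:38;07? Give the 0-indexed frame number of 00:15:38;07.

28119

Complete 10-minute blocks: 1, each 17982 frames → 17982.
Remaining 5 whole minutes in the current block: 1800 + 4 × 1798 = 8992 frames.
Within the current minute: 38 × 30 + 7 − 2 = 1145 (labels ;00/;01 skipped at this minute). Total = 17982 + 8992 + 1145 = 28119.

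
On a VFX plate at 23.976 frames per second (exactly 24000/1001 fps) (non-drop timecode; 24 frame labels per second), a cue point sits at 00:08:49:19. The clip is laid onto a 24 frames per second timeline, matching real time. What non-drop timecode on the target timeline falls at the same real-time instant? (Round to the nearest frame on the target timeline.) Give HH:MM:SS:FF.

Source frame index: (0×3600 + 8×60 + 49) × 24 + 19 = 12715.
Real time: 12715 / (24000/1001) = 2545543/4800 s.
Target frame: (2545543/4800) × (24) = 2545543/200 ≈ 12727.715 → 12728.
At 24 labels/s: frame 12728 → 00:08:50:08.

00:08:50:08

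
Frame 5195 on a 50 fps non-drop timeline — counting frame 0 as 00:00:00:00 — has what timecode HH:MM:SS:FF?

5195 ÷ 50 = 103 full seconds, remainder 45 frames.
103 s = 0 h 1 min 43 s.
Timecode: 00:01:43:45.

00:01:43:45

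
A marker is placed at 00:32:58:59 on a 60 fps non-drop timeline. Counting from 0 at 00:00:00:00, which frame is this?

Total seconds to the label: (0 × 3600 + 32 × 60 + 58) = 1978.
Frame index = 1978 × 60 + 59 = 118739.

118739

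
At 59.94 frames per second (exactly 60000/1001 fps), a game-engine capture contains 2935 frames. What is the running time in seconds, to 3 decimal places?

Running time = 2935 × 1001/60000 = 587587/12000 s ≈ 48.966 s.

48.966 seconds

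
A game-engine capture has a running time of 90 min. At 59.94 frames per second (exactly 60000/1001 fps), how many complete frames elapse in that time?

90 min = 5400 s.
Frames = 5400 × 60000/1001 = 324000000/1001 ≈ 323676.3237.
Complete frames: 323676.

323676 frames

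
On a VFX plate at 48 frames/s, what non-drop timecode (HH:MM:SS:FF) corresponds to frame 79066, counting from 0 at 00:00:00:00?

00:27:27:10

79066 ÷ 48 = 1647 full seconds, remainder 10 frames.
1647 s = 0 h 27 min 27 s.
Timecode: 00:27:27:10.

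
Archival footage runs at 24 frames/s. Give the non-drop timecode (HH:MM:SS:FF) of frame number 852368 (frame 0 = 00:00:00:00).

09:51:55:08

852368 ÷ 24 = 35515 full seconds, remainder 8 frames.
35515 s = 9 h 51 min 55 s.
Timecode: 09:51:55:08.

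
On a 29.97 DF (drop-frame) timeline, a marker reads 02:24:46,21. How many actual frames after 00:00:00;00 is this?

260341

As if non-drop at 30 labels/s: (2 × 3600 + 24 × 60 + 46) × 30 + 21 = 260601.
Minute boundaries passed: 144; those not divisible by 10: 144 − 14 = 130; dropped labels = 2 × 130 = 260.
Actual frame index = 260601 − 260 = 260341.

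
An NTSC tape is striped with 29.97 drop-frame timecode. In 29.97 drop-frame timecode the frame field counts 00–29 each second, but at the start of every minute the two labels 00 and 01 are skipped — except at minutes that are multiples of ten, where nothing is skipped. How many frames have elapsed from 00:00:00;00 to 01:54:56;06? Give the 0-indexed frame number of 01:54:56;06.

Complete 10-minute blocks: 11, each 17982 frames → 197802.
Remaining 4 whole minutes in the current block: 1800 + 3 × 1798 = 7194 frames.
Within the current minute: 56 × 30 + 6 − 2 = 1684 (labels ;00/;01 skipped at this minute). Total = 197802 + 7194 + 1684 = 206680.

206680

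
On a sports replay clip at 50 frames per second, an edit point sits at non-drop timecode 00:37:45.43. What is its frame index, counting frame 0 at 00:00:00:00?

frame 113293

Total seconds to the label: (0 × 3600 + 37 × 60 + 45) = 2265.
Frame index = 2265 × 50 + 43 = 113293.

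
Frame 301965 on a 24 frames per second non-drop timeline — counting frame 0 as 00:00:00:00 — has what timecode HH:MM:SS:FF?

301965 ÷ 24 = 12581 full seconds, remainder 21 frames.
12581 s = 3 h 29 min 41 s.
Timecode: 03:29:41:21.

03:29:41:21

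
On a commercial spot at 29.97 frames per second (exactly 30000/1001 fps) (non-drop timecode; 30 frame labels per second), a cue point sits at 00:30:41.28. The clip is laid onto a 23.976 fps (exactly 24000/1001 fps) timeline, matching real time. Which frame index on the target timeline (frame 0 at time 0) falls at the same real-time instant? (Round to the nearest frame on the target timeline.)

Source frame index: (0×3600 + 30×60 + 41) × 30 + 28 = 55258.
Real time: 55258 / (30000/1001) = 27656629/15000 s.
Target frame: (27656629/15000) × (24000/1001) = 221032/5 ≈ 44206.400 → 44206.

frame 44206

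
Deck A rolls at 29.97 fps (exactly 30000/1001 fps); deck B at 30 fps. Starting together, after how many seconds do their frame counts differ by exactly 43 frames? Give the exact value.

43043/30 seconds

The gap grows by |30 − 30000/1001| = 30/1001 frames per second.
Time for a 43-frame gap: 43 ÷ (30/1001) = 43043/30 s.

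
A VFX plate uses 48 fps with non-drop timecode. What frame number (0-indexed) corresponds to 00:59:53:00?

Total seconds to the label: (0 × 3600 + 59 × 60 + 53) = 3593.
Frame index = 3593 × 48 + 0 = 172464.

frame 172464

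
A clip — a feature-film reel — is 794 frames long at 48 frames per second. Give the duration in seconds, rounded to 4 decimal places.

16.5417 seconds

Running time = 794 × 1/48 = 397/24 s ≈ 16.5417 s.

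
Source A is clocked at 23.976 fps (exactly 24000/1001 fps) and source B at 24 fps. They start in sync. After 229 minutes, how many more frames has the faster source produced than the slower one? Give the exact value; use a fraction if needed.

329760/1001 frames

229 min = 13740 s.
A emits 24000/1001 × 13740 = 329760000/1001 frames; B emits 24 × 13740 = 329760.
Difference = 329760/1001 frames (≈ 329.4306); B is ahead of A.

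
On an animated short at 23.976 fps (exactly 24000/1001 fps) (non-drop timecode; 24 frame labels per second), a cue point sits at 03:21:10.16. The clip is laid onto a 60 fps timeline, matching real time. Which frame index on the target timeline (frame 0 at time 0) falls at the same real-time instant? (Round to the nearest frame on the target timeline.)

frame 724964

Source frame index: (3×3600 + 21×60 + 10) × 24 + 16 = 289696.
Real time: 289696 / (24000/1001) = 9062053/750 s.
Target frame: (9062053/750) × (60) = 18124106/25 ≈ 724964.240 → 724964.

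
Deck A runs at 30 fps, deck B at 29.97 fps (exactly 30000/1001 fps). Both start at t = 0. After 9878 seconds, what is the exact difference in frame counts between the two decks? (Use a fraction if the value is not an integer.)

A emits 30 × 9878 = 296340 frames; B emits 30000/1001 × 9878 = 26940000/91.
Difference = 26940/91 frames (≈ 296.0440); B is behind A.

26940/91 frames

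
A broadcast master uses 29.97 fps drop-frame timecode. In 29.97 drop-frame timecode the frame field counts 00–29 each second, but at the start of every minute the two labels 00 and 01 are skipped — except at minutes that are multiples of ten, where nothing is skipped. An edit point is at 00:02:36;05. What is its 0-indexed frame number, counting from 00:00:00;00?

As if non-drop at 30 labels/s: (0 × 3600 + 2 × 60 + 36) × 30 + 5 = 4685.
Minute boundaries passed: 2; those not divisible by 10: 2 − 0 = 2; dropped labels = 2 × 2 = 4.
Actual frame index = 4685 − 4 = 4681.

4681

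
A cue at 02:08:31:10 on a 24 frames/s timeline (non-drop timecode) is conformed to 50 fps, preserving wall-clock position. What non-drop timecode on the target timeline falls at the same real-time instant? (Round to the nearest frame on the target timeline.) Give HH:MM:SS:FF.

02:08:31:21

Source frame index: (2×3600 + 8×60 + 31) × 24 + 10 = 185074.
Real time: 185074 / (24) = 92537/12 s.
Target frame: (92537/12) × (50) = 2313425/6 ≈ 385570.833 → 385571.
At 50 labels/s: frame 385571 → 02:08:31:21.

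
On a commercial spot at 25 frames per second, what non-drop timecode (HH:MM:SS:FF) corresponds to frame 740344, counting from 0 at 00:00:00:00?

740344 ÷ 25 = 29613 full seconds, remainder 19 frames.
29613 s = 8 h 13 min 33 s.
Timecode: 08:13:33:19.

08:13:33:19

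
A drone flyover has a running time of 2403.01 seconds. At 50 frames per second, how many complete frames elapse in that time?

120150 frames

Frames = 2403.01 × 50 = 240301/2 ≈ 120150.5000.
Complete frames: 120150.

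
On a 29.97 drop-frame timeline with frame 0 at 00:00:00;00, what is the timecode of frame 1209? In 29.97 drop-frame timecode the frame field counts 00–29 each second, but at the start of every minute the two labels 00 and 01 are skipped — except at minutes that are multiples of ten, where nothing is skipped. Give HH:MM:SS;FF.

00:00:40;09

Ten DF minutes hold 17982 frames, so frame 1209 lies in block 0 (frames 0–17981) with 1209 frames into that block.
The block's first minute is 1800 frames and the rest 1798 each; 1209 frames reaches minute 0, so 0 × 18 + 0 × 2 = 0 labels have been skipped so far.
Adding those back, label number 1209 + 0 = 1209 at 30 labels/s is 40 s + 9 f = 0 h 0 min 40 s frame 9, i.e. 00:00:40;09.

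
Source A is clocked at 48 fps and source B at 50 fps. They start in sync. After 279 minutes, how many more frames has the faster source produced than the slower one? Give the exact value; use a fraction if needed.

279 min = 16740 s.
A emits 48 × 16740 = 803520 frames; B emits 50 × 16740 = 837000.
Difference = 33480 frames; B is ahead of A.

33480 frames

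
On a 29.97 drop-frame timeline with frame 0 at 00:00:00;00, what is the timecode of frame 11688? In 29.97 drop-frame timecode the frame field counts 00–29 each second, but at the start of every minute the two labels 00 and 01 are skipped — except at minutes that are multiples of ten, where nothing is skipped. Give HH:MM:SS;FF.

00:06:30;00

Each 10-minute DF block holds 10 × 60 × 30 − 9 × 2 = 17982 frames. 11688 ÷ 17982 → 0 full blocks, remainder 11688.
Within the partial block the first minute is 1800 frames and each further minute 1798, so 6 further minute boundaries passed. Total skipped labels = 18 × 0 + 2 × 6 = 12.
Non-drop label index = 11688 + 12 = 11700; at 30 labels/s that is 00:06:30:00, i.e. DF 00:06:30;00.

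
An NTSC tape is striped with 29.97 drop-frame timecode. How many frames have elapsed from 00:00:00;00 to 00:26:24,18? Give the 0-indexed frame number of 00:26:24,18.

47490

Complete 10-minute blocks: 2, each 17982 frames → 35964.
Remaining 6 whole minutes in the current block: 1800 + 5 × 1798 = 10790 frames.
Within the current minute: 24 × 30 + 18 − 2 = 736 (labels ;00/;01 skipped at this minute). Total = 35964 + 10790 + 736 = 47490.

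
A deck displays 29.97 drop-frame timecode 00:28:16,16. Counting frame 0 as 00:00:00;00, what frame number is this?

50844

Complete 10-minute blocks: 2, each 17982 frames → 35964.
Remaining 8 whole minutes in the current block: 1800 + 7 × 1798 = 14386 frames.
Within the current minute: 16 × 30 + 16 − 2 = 494 (labels ;00/;01 skipped at this minute). Total = 35964 + 14386 + 494 = 50844.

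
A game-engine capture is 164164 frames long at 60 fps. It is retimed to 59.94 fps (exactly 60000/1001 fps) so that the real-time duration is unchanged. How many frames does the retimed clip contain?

Target frames = source frames × (target rate / source rate) = 164164 × (60000/1001)/(60) = 164164 × 1000/1001 = 164000.

164000 frames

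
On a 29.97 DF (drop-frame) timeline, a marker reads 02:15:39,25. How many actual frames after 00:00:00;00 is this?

243951

Complete 10-minute blocks: 13, each 17982 frames → 233766.
Remaining 5 whole minutes in the current block: 1800 + 4 × 1798 = 8992 frames.
Within the current minute: 39 × 30 + 25 − 2 = 1193 (labels ;00/;01 skipped at this minute). Total = 233766 + 8992 + 1193 = 243951.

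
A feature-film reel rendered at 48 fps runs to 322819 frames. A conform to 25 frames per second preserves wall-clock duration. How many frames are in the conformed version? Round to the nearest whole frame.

168135 frames

Frames at target rate = 322819 × (25) / (48) = 8070475/48 ≈ 168134.896.
Nearest whole frame: 168135.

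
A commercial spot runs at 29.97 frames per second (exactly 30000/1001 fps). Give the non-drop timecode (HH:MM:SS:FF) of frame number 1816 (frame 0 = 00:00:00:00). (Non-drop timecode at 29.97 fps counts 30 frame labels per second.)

1816 ÷ 30 = 60 full seconds, remainder 16 frames.
60 s = 0 h 1 min 0 s.
Timecode: 00:01:00:16.

00:01:00:16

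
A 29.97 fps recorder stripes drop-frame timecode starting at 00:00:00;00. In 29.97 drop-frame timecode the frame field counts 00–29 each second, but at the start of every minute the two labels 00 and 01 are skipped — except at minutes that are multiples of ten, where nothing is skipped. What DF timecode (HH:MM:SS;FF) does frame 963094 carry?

08:55:35;08

Ten DF minutes hold 17982 frames, so frame 963094 lies in block 53 (frames 953046–971027) with 10048 frames into that block.
The block's first minute is 1800 frames and the rest 1798 each; 10048 frames reaches minute 5, so 53 × 18 + 5 × 2 = 964 labels have been skipped so far.
Adding those back, label number 963094 + 964 = 964058 at 30 labels/s is 32135 s + 8 f = 8 h 55 min 35 s frame 8, i.e. 08:55:35;08.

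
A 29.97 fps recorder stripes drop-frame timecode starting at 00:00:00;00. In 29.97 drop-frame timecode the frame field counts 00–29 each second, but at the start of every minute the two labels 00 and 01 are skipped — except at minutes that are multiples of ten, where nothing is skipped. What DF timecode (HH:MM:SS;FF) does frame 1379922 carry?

12:47:23;14

Ten DF minutes hold 17982 frames, so frame 1379922 lies in block 76 (frames 1366632–1384613) with 13290 frames into that block.
The block's first minute is 1800 frames and the rest 1798 each; 13290 frames reaches minute 7, so 76 × 18 + 7 × 2 = 1382 labels have been skipped so far.
Adding those back, label number 1379922 + 1382 = 1381304 at 30 labels/s is 46043 s + 14 f = 12 h 47 min 23 s frame 14, i.e. 12:47:23;14.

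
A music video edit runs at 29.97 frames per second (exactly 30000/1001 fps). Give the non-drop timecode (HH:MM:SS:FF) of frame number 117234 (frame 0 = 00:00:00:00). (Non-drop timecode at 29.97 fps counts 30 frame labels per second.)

01:05:07:24

117234 ÷ 30 = 3907 full seconds, remainder 24 frames.
3907 s = 1 h 5 min 7 s.
Timecode: 01:05:07:24.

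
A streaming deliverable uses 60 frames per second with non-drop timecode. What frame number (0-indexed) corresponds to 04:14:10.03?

frame 915003

Total seconds to the label: (4 × 3600 + 14 × 60 + 10) = 15250.
Frame index = 15250 × 60 + 3 = 915003.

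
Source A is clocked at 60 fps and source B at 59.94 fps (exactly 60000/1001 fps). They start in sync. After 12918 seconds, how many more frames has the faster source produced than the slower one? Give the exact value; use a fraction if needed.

775080/1001 frames

A emits 60 × 12918 = 775080 frames; B emits 60000/1001 × 12918 = 775080000/1001.
Difference = 775080/1001 frames (≈ 774.3057); B is behind A.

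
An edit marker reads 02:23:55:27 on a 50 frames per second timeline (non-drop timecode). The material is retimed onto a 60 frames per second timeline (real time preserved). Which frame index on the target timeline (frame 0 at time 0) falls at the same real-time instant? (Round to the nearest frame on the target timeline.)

frame 518132

Source frame index: (2×3600 + 23×60 + 55) × 50 + 27 = 431777.
Real time: 431777 / (50) = 431777/50 s.
Target frame: (431777/50) × (60) = 2590662/5 ≈ 518132.400 → 518132.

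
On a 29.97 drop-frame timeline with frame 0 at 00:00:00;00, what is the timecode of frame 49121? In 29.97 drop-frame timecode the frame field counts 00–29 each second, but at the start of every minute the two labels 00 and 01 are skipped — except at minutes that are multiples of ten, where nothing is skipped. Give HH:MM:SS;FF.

00:27:19;01

Each 10-minute DF block holds 10 × 60 × 30 − 9 × 2 = 17982 frames. 49121 ÷ 17982 → 2 full blocks, remainder 13157.
Within the partial block the first minute is 1800 frames and each further minute 1798, so 7 further minute boundaries passed. Total skipped labels = 18 × 2 + 2 × 7 = 50.
Non-drop label index = 49121 + 50 = 49171; at 30 labels/s that is 00:27:19:01, i.e. DF 00:27:19;01.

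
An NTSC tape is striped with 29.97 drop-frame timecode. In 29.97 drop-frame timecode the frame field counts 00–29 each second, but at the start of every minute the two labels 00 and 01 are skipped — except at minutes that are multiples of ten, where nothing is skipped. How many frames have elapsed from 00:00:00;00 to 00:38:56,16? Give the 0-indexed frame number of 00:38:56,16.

70026

As if non-drop at 30 labels/s: (0 × 3600 + 38 × 60 + 56) × 30 + 16 = 70096.
Minute boundaries passed: 38; those not divisible by 10: 38 − 3 = 35; dropped labels = 2 × 35 = 70.
Actual frame index = 70096 − 70 = 70026.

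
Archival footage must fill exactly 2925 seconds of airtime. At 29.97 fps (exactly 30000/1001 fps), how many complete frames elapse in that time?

Frames = 2925 × 30000/1001 = 6750000/77 ≈ 87662.3377.
Complete frames: 87662.

87662 frames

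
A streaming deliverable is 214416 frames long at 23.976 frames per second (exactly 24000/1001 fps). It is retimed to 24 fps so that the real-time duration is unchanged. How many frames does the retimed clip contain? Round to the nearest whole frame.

214630 frames

Frames at target rate = 214416 × (24) / (24000/1001) = 26828802/125 ≈ 214630.416.
Nearest whole frame: 214630.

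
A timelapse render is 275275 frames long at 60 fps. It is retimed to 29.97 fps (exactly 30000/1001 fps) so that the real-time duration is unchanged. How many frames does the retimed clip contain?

Target frames = source frames × (target rate / source rate) = 275275 × (30000/1001)/(60) = 275275 × 500/1001 = 137500.

137500 frames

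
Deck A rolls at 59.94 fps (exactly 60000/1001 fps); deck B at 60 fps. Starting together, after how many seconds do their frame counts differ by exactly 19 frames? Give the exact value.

The gap grows by |60 − 60000/1001| = 60/1001 frames per second.
Time for a 19-frame gap: 19 ÷ (60/1001) = 19019/60 s.

19019/60 seconds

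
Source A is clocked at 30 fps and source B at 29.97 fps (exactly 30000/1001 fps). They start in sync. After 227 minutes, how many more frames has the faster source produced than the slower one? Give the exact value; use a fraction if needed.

408600/1001 frames

227 min = 13620 s.
A emits 30 × 13620 = 408600 frames; B emits 30000/1001 × 13620 = 408600000/1001.
Difference = 408600/1001 frames (≈ 408.1918); B is behind A.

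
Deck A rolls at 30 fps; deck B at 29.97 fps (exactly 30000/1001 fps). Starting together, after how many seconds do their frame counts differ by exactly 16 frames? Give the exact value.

8008/15 seconds

The gap grows by |30000/1001 − 30| = 30/1001 frames per second.
Time for a 16-frame gap: 16 ÷ (30/1001) = 8008/15 s.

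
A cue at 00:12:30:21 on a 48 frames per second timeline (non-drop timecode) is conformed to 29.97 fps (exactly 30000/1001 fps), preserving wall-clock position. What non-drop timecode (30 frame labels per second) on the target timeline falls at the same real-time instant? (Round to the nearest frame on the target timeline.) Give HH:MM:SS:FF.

00:12:29:21

Source frame index: (0×3600 + 12×60 + 30) × 48 + 21 = 36021.
Real time: 36021 / (48) = 12007/16 s.
Target frame: (12007/16) × (30000/1001) = 22513125/1001 ≈ 22490.634 → 22491.
At 30 labels/s: frame 22491 → 00:12:29:21.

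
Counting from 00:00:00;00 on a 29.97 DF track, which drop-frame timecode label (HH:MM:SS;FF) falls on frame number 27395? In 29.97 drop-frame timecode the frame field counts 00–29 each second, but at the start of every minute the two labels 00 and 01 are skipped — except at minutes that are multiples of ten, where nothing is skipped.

Each 10-minute DF block holds 10 × 60 × 30 − 9 × 2 = 17982 frames. 27395 ÷ 17982 → 1 full block, remainder 9413.
Within the partial block the first minute is 1800 frames and each further minute 1798, so 5 further minute boundaries passed. Total skipped labels = 18 × 1 + 2 × 5 = 28.
Non-drop label index = 27395 + 28 = 27423; at 30 labels/s that is 00:15:14:03, i.e. DF 00:15:14;03.

00:15:14;03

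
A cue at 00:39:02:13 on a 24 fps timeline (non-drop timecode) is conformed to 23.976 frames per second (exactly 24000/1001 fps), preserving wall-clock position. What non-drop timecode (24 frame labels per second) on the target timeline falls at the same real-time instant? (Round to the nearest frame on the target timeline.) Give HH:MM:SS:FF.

00:39:00:05

Source frame index: (0×3600 + 39×60 + 2) × 24 + 13 = 56221.
Real time: 56221 / (24) = 56221/24 s.
Target frame: (56221/24) × (24000/1001) = 5111000/91 ≈ 56164.835 → 56165.
At 24 labels/s: frame 56165 → 00:39:00:05.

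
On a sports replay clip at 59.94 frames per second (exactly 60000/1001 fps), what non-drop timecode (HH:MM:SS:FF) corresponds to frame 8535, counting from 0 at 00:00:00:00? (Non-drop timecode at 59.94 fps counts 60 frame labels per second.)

8535 ÷ 60 = 142 full seconds, remainder 15 frames.
142 s = 0 h 2 min 22 s.
Timecode: 00:02:22:15.

00:02:22:15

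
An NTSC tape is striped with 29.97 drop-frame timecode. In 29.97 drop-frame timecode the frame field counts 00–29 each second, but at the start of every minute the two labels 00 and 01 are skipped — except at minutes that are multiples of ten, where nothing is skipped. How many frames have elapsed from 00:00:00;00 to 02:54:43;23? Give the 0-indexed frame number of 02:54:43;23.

As if non-drop at 30 labels/s: (2 × 3600 + 54 × 60 + 43) × 30 + 23 = 314513.
Minute boundaries passed: 174; those not divisible by 10: 174 − 17 = 157; dropped labels = 2 × 157 = 314.
Actual frame index = 314513 − 314 = 314199.

314199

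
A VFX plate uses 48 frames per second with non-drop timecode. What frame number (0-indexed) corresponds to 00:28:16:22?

Total seconds to the label: (0 × 3600 + 28 × 60 + 16) = 1696.
Frame index = 1696 × 48 + 22 = 81430.

81430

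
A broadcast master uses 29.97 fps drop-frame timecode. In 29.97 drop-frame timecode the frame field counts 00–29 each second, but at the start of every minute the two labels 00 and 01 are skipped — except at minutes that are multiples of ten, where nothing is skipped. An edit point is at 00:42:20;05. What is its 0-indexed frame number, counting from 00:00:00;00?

76129

As if non-drop at 30 labels/s: (0 × 3600 + 42 × 60 + 20) × 30 + 5 = 76205.
Minute boundaries passed: 42; those not divisible by 10: 42 − 4 = 38; dropped labels = 2 × 38 = 76.
Actual frame index = 76205 − 76 = 76129.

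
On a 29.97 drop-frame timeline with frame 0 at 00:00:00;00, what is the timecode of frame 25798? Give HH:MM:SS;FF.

00:14:20;24

Each 10-minute DF block holds 10 × 60 × 30 − 9 × 2 = 17982 frames. 25798 ÷ 17982 → 1 full block, remainder 7816.
Within the partial block the first minute is 1800 frames and each further minute 1798, so 4 further minute boundaries passed. Total skipped labels = 18 × 1 + 2 × 4 = 26.
Non-drop label index = 25798 + 26 = 25824; at 30 labels/s that is 00:14:20:24, i.e. DF 00:14:20;24.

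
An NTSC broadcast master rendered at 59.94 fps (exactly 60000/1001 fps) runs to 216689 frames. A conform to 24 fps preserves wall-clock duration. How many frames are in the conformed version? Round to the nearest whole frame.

Frames at target rate = 216689 × (24) / (60000/1001) = 216905689/2500 ≈ 86762.276.
Nearest whole frame: 86762.

86762 frames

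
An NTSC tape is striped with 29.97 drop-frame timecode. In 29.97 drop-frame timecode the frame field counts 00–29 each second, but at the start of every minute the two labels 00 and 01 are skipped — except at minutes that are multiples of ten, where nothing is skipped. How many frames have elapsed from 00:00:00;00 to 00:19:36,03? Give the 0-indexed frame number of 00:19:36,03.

35247

Complete 10-minute blocks: 1, each 17982 frames → 17982.
Remaining 9 whole minutes in the current block: 1800 + 8 × 1798 = 16184 frames.
Within the current minute: 36 × 30 + 3 − 2 = 1081 (labels ;00/;01 skipped at this minute). Total = 17982 + 16184 + 1081 = 35247.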